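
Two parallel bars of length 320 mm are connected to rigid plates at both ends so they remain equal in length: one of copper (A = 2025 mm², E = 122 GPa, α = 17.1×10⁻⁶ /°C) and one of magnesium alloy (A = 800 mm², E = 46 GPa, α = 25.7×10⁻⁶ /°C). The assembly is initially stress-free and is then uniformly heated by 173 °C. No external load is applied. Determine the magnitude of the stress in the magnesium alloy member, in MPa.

Both members must finish at the same length. With the larger α, the magnesium alloy tends to over-expand; the plates restrain it, putting the magnesium alloy in compression and the copper in tension. With no external load the two internal forces are equal and opposite, magnitude P.
Equating the net (thermal + elastic) strains gives |α₁ − α₂|·ΔT = P·[1/(A₁E₁) + 1/(A₂E₂)].
|α₁ − α₂|·ΔT = 8.6×10⁻⁶ × 173 = 0.001488.
1/(A₁E₁) + 1/(A₂E₂) = 1/(2025×122×10³) + 1/(800×46×10³) = 3.122×10⁻⁸ N⁻¹.
So P = 0.001488 / 3.122×10⁻⁸ = 47.65 kN.
σ_{magnesium alloy} = P/A₂ = 47650/800 = 59.57 MPa, compressive.

σ ≈ 59.6 MPa (compressive)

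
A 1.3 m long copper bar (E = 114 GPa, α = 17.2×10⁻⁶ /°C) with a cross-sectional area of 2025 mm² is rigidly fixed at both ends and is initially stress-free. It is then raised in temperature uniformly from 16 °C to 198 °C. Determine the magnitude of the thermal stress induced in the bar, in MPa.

The supports are rigid, so the total axial strain is zero. The restrained thermal strain is ε = αΔT = 17.2×10⁻⁶ × 182 = 3130.4×10⁻⁶.
Hence σ = E·αΔT = 114×10³ × 3130.4×10⁻⁶ = 356.9 MPa, compressive.

σ ≈ 357 MPa (compressive)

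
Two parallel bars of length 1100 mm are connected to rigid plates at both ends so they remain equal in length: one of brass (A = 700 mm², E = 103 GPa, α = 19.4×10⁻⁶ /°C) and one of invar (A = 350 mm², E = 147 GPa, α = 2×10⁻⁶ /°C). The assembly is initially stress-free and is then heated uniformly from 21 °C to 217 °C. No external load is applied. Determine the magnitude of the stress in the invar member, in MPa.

σ ≈ 293 MPa (tensile)

Equilibrium of a rigid end plate with no external load gives equal and opposite internal forces ±P in the two members. Since α_{brass} > α_{invar}, heating drives the brass into compression and the invar into tension.
Compatibility of the two members (thermal + elastic change equal): (α₁ − α₂)ΔT = P·[1/(A₁E₁) + 1/(A₂E₂)].
|α₁ − α₂|·ΔT = 17.4×10⁻⁶ × 196 = 0.00341.
1/(A₁E₁) + 1/(A₂E₂) = 1/(700×103×10³) + 1/(350×147×10³) = 3.331×10⁻⁸ N⁻¹.
So P = 0.00341 / 3.331×10⁻⁸ = 102.4 kN.
σ_{invar} = P/A₂ = 102400/350 = 292.6 MPa, tensile.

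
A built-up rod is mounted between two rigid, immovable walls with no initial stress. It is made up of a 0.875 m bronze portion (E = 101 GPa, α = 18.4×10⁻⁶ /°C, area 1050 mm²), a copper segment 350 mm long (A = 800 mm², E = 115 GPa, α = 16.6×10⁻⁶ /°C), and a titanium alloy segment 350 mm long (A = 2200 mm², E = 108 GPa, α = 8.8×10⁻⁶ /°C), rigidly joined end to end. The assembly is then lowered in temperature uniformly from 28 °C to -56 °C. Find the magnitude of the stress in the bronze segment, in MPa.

σ ≈ 148 MPa (tensile)

With the walls removed the bar would change length by δ_free = Σ αᵢΔT Lᵢ = 18.4×10⁻⁶×84×875 + 16.6×10⁻⁶×84×350 + 8.8×10⁻⁶×84×350 = 2.099 mm.
Since the ends are fixed, an axial force P builds up, equal in every segment, with P · Σ Lᵢ/(AᵢEᵢ) = δ_free.
The series flexibility is Σ Lᵢ/(AᵢEᵢ) = 875/(1050×101×10³) + 350/(800×115×10³) + 350/(2200×108×10³) = 1.353×10⁻⁵ mm/N.
P = 2.099 / 1.353×10⁻⁵ = 155200 N = 155.2 kN, tensile.
σ_{bronze} = P / A = 155200 / 1050 = 147.8 MPa.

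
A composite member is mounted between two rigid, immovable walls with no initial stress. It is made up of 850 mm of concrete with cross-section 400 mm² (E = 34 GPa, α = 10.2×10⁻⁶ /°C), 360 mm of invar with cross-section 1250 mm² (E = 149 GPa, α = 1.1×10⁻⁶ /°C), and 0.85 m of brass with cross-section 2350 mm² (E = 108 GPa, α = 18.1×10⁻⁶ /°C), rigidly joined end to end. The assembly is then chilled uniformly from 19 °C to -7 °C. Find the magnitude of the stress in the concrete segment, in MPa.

With the walls removed the bar would change length by δ_free = Σ αᵢΔT Lᵢ = 10.2×10⁻⁶×26×850 + 1.1×10⁻⁶×26×360 + 18.1×10⁻⁶×26×850 = 0.6357 mm.
Since the ends are fixed, an axial force P builds up, equal in every segment, with P · Σ Lᵢ/(AᵢEᵢ) = δ_free.
Σ Lᵢ/(AᵢEᵢ) = 850/(400×34×10³) + 360/(1250×149×10³) + 850/(2350×108×10³) = 6.778×10⁻⁵ mm/N.
Hence P = δ_free / Σ(L/AE) = 0.6357/6.778×10⁻⁵ = 9.379 kN (tensile).
σ_{concrete} = P / A = 9379 / 400 = 23.45 MPa.

σ ≈ 23.4 MPa (tensile)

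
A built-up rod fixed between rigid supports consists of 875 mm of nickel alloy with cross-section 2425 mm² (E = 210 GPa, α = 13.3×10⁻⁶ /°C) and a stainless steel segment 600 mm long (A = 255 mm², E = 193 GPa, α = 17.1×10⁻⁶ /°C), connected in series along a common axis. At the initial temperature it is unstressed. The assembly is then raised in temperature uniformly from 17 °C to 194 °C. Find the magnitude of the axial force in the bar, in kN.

P ≈ 279 kN (compressive)

If the supports were absent, the total length change would be Σ αᵢΔT Lᵢ = 13.3×10⁻⁶×177×875 + 17.1×10⁻⁶×177×600 = 3.876 mm.
Since the ends are fixed, an axial force P builds up, equal in every segment, with P · Σ Lᵢ/(AᵢEᵢ) = δ_free.
Σ Lᵢ/(AᵢEᵢ) = 875/(2425×210×10³) + 600/(255×193×10³) = 1.391×10⁻⁵ mm/N.
So P = 3.876 / 1.391×10⁻⁵ = 278.6 kN, compressive.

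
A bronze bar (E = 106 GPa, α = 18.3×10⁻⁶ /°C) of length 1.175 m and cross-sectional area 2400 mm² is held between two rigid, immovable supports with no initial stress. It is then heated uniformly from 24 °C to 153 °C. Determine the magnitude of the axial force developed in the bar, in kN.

P ≈ 601 kN (compressive)

Full restraint means ε = 0, so the stress is σ = EαΔT = 106×10³ × 18.3×10⁻⁶ × 129 = 250.2 MPa.
Axial force P = σA = 250.2 × 2400 = 600600 N = 600.6 kN, compressive.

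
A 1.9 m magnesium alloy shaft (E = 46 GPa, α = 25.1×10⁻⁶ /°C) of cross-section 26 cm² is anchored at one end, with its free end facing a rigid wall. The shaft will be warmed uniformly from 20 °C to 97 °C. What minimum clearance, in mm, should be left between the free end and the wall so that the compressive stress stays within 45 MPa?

g ≈ 1.81 mm

Free expansion if unrestrained: δ_free = αΔT L = 25.1×10⁻⁶ × 77 × 1900 = 3.672 mm.
A stress of 45 MPa corresponds to the wall pushing the shaft back by σL/E = 45×1900/(46×10³) = 1.859 mm.
The gap must absorb the remainder: g_min = 3.672 − 1.859 = 1.813 mm.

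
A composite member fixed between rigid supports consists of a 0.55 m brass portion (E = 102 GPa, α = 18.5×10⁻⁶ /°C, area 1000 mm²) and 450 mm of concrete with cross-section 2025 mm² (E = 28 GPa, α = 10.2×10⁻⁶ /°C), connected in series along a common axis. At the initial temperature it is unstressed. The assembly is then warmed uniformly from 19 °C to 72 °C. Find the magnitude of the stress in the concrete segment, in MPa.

σ ≈ 29 MPa (compressive)

If the supports were absent, the total length change would be Σ αᵢΔT Lᵢ = 18.5×10⁻⁶×53×550 + 10.2×10⁻⁶×53×450 = 0.7825 mm.
Since the ends are fixed, an axial force P builds up, equal in every segment, with P · Σ Lᵢ/(AᵢEᵢ) = δ_free.
Σ Lᵢ/(AᵢEᵢ) = 550/(1000×102×10³) + 450/(2025×28×10³) = 1.333×10⁻⁵ mm/N.
P = 0.7825 / 1.333×10⁻⁵ = 58710 N = 58.71 kN, compressive.
σ_{concrete} = P / A = 58710 / 2025 = 28.99 MPa.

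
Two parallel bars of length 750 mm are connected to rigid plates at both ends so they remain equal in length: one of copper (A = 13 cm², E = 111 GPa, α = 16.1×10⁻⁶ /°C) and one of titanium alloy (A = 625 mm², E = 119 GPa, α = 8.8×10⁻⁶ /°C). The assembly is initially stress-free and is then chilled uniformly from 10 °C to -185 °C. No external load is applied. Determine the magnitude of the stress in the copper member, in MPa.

σ ≈ 53.7 MPa (tensile)

The copper has the larger α, so on cooling it would change length more than the titanium alloy if both were free. The rigid plates force a common final length, so the copper is put into tension and the titanium alloy into compression, with equal and opposite forces P (no external load).
Setting the final lengths equal and cancelling L: (α₁ − α₂)ΔT = P/(A₁E₁) + P/(A₂E₂).
|α₁ − α₂|·ΔT = 7.3×10⁻⁶ × 195 = 0.001424.
1/(A₁E₁) + 1/(A₂E₂) = 1/(1300×111×10³) + 1/(625×119×10³) = 2.038×10⁻⁸ N⁻¹.
So P = 0.001424 / 2.038×10⁻⁸ = 69.86 kN.
σ_{copper} = P/A₁ = 69860/1300 = 53.74 MPa, tensile.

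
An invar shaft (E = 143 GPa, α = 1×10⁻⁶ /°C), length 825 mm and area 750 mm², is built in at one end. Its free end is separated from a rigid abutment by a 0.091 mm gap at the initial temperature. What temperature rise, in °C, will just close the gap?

Contact occurs when the free expansion equals the gap: αΔT L = 0.091 mm.
ΔT = 0.091 / (1×10⁻⁶ × 825) = 110.3 °C.

ΔT ≈ 110 °C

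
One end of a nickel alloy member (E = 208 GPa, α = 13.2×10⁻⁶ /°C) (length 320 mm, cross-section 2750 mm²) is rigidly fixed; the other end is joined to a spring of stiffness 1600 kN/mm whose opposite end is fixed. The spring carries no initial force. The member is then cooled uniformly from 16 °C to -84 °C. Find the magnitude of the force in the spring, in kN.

If the spring were absent the member would shorten by αΔT L = 13.2×10⁻⁶ × 100 × 320 = 0.4224 mm.
Let P be the tensile force in the spring. The member extends elastically by PL/(AE) and the spring stretches by P/k; together these equal δ_free.
So P = δ_free / [L/(AE) + 1/k] = 0.4224 / [ 320/(2750×208×10³) + 1/(1600×10³) ].
P = 0.4224 / 1.184×10⁻⁶ = 356600 N.

P ≈ 357 kN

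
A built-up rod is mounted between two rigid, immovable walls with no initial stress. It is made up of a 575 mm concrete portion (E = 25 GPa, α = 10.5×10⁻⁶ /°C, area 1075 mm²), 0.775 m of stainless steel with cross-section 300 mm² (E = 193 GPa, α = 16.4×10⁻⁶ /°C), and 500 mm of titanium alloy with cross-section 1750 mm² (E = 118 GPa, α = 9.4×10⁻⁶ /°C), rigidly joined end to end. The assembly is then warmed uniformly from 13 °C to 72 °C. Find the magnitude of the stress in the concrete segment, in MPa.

With the walls removed the bar would change length by δ_free = Σ αᵢΔT Lᵢ = 10.5×10⁻⁶×59×575 + 16.4×10⁻⁶×59×775 + 9.4×10⁻⁶×59×500 = 1.383 mm.
The rigid supports impose zero overall length change; the single axial force P common to all segments must satisfy P Σ Lᵢ/(AᵢEᵢ) = δ_free.
Σ Lᵢ/(AᵢEᵢ) = 575/(1075×25×10³) + 775/(300×193×10³) + 500/(1750×118×10³) = 3.72×10⁻⁵ mm/N.
Hence P = δ_free / Σ(L/AE) = 1.383/3.72×10⁻⁵ = 37.19 kN (compressive).
σ_{concrete} = P / A = 37190 / 1075 = 34.59 MPa.

σ ≈ 34.6 MPa (compressive)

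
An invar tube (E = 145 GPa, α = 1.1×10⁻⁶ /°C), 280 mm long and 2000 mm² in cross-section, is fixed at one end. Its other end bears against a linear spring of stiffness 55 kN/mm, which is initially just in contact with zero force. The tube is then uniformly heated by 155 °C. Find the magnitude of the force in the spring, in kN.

Free thermal expansion: δ_free = αΔT L = 1.1×10⁻⁶ × 155 × 280 = 0.04774 mm.
Let P be the compressive force at the spring. The tube shortens elastically by PL/(AE) and the spring compresses by P/k; together these equal δ_free.
P [ L/(AE) + 1/k ] = δ_free → P [ 280/(2000×145×10³) + 1/(55×10³) ] = 0.04774.
P = 0.04774 / 1.915×10⁻⁵ = 2493 N.

P ≈ 2.49 kN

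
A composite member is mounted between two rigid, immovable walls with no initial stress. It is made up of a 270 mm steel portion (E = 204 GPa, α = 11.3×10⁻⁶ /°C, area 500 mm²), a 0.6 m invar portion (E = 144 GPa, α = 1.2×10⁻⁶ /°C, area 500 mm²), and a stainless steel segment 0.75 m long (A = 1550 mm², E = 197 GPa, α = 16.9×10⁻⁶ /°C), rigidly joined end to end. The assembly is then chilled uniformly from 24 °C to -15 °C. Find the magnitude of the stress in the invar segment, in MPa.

σ ≈ 95.5 MPa (tensile)

If the supports were absent, the total length change would be Σ αᵢΔT Lᵢ = 11.3×10⁻⁶×39×270 + 1.2×10⁻⁶×39×600 + 16.9×10⁻⁶×39×750 = 0.6414 mm.
The walls prevent any net length change, so an axial force P (same in every segment) develops. Compatibility: P · Σ Lᵢ/(AᵢEᵢ) = δ_free.
Σ Lᵢ/(AᵢEᵢ) = 270/(500×204×10³) + 600/(500×144×10³) + 750/(1550×197×10³) = 1.344×10⁻⁵ mm/N.
Hence P = δ_free / Σ(L/AE) = 0.6414/1.344×10⁻⁵ = 47.73 kN (tensile).
σ_{invar} = P / A = 47730 / 500 = 95.47 MPa.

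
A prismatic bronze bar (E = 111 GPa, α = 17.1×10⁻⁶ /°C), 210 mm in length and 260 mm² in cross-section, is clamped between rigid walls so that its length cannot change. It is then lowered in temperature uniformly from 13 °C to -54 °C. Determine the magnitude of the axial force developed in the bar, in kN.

P ≈ 33.1 kN (tensile)

The ends cannot move, so σ = EαΔT = 111×10³ × 17.1×10⁻⁶ × 67 = 127.2 MPa.
Axial force P = σA = 127.2 × 260 = 33060 N = 33.06 kN, tensile.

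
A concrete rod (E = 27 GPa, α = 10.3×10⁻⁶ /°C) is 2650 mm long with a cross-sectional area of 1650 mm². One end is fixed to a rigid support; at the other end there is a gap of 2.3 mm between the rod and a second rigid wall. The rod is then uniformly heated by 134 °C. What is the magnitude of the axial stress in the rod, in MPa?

σ ≈ 13.8 MPa (compressive)

If the wall were absent the rod would grow by αΔT L = 10.3×10⁻⁶ × 134 × 2650 = 3.658 mm.
The gap closes (δ_free > 2.3 mm) and the wall then resists a further 3.658 − 2.3 = 1.358 mm of expansion.
That suppressed elongation corresponds to σ = E·Δ/L = 27×10³ × 1.358/2650 = 13.83 MPa.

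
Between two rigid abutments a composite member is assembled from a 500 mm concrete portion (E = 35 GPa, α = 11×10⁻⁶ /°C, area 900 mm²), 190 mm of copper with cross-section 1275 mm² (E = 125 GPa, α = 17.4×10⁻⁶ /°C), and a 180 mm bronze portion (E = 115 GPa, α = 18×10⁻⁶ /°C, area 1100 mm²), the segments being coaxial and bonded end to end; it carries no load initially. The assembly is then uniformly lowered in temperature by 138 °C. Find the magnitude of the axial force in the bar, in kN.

Free thermal contraction of the whole bar: Σ αᵢΔT Lᵢ = 11×10⁻⁶×138×500 + 17.4×10⁻⁶×138×190 + 18×10⁻⁶×138×180 = 1.662 mm.
The rigid supports impose zero overall length change; the single axial force P common to all segments must satisfy P Σ Lᵢ/(AᵢEᵢ) = δ_free.
Σ Lᵢ/(AᵢEᵢ) = 500/(900×35×10³) + 190/(1275×125×10³) + 180/(1100×115×10³) = 1.849×10⁻⁵ mm/N.
So P = 1.662 / 1.849×10⁻⁵ = 89.91 kN, tensile.

P ≈ 89.9 kN (tensile)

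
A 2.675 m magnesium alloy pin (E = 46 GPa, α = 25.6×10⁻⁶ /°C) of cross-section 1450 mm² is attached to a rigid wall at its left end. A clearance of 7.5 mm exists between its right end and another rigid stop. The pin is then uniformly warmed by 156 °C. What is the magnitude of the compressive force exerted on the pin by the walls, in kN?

P ≈ 79.4 kN

Free thermal elongation = αΔT L = 25.6×10⁻⁶ × 156 × 2675 = 10.68 mm.
After closing the 7.5 mm clearance, 10.68 − 7.5 = 3.183 mm of expansion remains to be suppressed by the wall.
Compatibility: PL/(AE) = 3.183 mm, so σ = P/A = E × (3.183/2675) = 54.73 MPa.
Force on the wall = σA = 54.73 × 1450 mm² = 79.36 kN.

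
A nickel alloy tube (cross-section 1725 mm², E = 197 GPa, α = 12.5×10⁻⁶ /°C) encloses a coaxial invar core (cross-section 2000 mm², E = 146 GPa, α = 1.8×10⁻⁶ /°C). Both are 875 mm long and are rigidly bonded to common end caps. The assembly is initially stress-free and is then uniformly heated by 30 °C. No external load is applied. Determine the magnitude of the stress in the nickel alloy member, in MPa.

The nickel alloy has the larger α, so on heating it would change length more than the invar if both were free. The rigid plates force a common final length, so the nickel alloy is put into compression and the invar into tension, with equal and opposite forces P (no external load).
Setting the final lengths equal and cancelling L: (α₁ − α₂)ΔT = P/(A₁E₁) + P/(A₂E₂).
|α₁ − α₂|·ΔT = 10.7×10⁻⁶ × 30 = 0.000321.
1/(A₁E₁) + 1/(A₂E₂) = 1/(1725×197×10³) + 1/(2000×146×10³) = 6.367×10⁻⁹ N⁻¹.
P = 0.000321 / 6.367×10⁻⁹ = 50410 N = 50.41 kN.
σ_{nickel alloy} = P/A₁ = 50410/1725 = 29.23 MPa, compressive.

σ ≈ 29.2 MPa (compressive)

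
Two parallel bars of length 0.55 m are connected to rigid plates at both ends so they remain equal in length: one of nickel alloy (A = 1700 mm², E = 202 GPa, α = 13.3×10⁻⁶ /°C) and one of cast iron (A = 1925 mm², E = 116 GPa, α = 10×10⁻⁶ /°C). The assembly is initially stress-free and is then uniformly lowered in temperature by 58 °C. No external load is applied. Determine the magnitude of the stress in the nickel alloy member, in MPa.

Both members must finish at the same length. With the larger α, the nickel alloy tends to over-contract; the plates restrain it, putting the nickel alloy in tension and the cast iron in compression. With no external load the two internal forces are equal and opposite, magnitude P.
Equating the net (thermal + elastic) strains gives |α₁ − α₂|·ΔT = P·[1/(A₁E₁) + 1/(A₂E₂)].
|α₁ − α₂|·ΔT = 3.3×10⁻⁶ × 58 = 0.0001914.
1/(A₁E₁) + 1/(A₂E₂) = 1/(1700×202×10³) + 1/(1925×116×10³) = 7.39×10⁻⁹ N⁻¹.
P = 0.0001914 / 7.39×10⁻⁹ = 25900 N = 25.9 kN.
σ_{nickel alloy} = P/A₁ = 25900/1700 = 15.23 MPa, tensile.

σ ≈ 15.2 MPa (tensile)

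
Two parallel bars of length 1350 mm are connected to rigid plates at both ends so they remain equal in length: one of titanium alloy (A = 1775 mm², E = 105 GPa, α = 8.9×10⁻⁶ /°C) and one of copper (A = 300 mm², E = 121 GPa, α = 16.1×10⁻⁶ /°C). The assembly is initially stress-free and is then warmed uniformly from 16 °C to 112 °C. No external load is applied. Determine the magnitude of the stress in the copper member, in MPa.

Equilibrium of a rigid end plate with no external load gives equal and opposite internal forces ±P in the two members. Since α_{copper} > α_{titanium alloy}, heating drives the copper into compression and the titanium alloy into tension.
Equating the net (thermal + elastic) strains gives |α₁ − α₂|·ΔT = P·[1/(A₁E₁) + 1/(A₂E₂)].
|α₁ − α₂|·ΔT = 7.2×10⁻⁶ × 96 = 0.0006912.
1/(A₁E₁) + 1/(A₂E₂) = 1/(1775×105×10³) + 1/(300×121×10³) = 3.291×10⁻⁸ N⁻¹.
So P = 0.0006912 / 3.291×10⁻⁸ = 21 kN.
σ_{copper} = P/A₂ = 21000/300 = 70 MPa, compressive.

σ ≈ 70 MPa (compressive)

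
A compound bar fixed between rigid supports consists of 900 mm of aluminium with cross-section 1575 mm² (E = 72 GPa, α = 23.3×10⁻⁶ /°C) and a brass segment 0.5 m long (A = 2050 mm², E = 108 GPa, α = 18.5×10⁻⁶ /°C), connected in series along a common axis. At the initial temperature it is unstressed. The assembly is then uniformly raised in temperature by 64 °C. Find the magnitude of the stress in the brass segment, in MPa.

With the walls removed the bar would change length by δ_free = Σ αᵢΔT Lᵢ = 23.3×10⁻⁶×64×900 + 18.5×10⁻⁶×64×500 = 1.934 mm.
Since the ends are fixed, an axial force P builds up, equal in every segment, with P · Σ Lᵢ/(AᵢEᵢ) = δ_free.
The series flexibility is Σ Lᵢ/(AᵢEᵢ) = 900/(1575×72×10³) + 500/(2050×108×10³) = 1.019×10⁻⁵ mm/N.
Hence P = δ_free / Σ(L/AE) = 1.934/1.019×10⁻⁵ = 189.7 kN (compressive).
σ_{brass} = P / A = 189700 / 2050 = 92.54 MPa.

σ ≈ 92.5 MPa (compressive)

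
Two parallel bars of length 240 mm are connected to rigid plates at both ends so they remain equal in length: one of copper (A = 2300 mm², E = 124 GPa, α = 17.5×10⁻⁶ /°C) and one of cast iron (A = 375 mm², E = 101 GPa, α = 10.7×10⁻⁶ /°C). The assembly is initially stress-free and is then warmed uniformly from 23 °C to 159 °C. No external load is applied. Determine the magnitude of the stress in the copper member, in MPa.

Both members must finish at the same length. With the larger α, the copper tends to over-expand; the plates restrain it, putting the copper in compression and the cast iron in tension. With no external load the two internal forces are equal and opposite, magnitude P.
Setting the final lengths equal and cancelling L: (α₁ − α₂)ΔT = P/(A₁E₁) + P/(A₂E₂).
|α₁ − α₂|·ΔT = 6.8×10⁻⁶ × 136 = 0.0009248.
1/(A₁E₁) + 1/(A₂E₂) = 1/(2300×124×10³) + 1/(375×101×10³) = 2.991×10⁻⁸ N⁻¹.
P = 0.0009248 / 2.991×10⁻⁸ = 30920 N = 30.92 kN.
σ_{copper} = P/A₁ = 30920/2300 = 13.44 MPa, compressive.

σ ≈ 13.4 MPa (compressive)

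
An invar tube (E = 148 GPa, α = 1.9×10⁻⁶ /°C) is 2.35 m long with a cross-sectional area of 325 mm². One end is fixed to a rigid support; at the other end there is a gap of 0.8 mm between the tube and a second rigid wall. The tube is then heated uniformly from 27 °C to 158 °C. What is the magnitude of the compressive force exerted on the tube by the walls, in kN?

Free thermal elongation = αΔT L = 1.9×10⁻⁶ × 131 × 2350 = 0.5849 mm.
Since δ_free = 0.585 mm is less than the 0.8 mm gap, the tube never touches the wall. No axial force develops.

P ≈ 0 kN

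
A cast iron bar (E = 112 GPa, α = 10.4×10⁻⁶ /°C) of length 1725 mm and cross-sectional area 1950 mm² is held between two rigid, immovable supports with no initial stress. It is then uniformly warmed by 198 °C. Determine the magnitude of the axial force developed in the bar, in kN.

P ≈ 450 kN (compressive)

Full restraint means ε = 0, so the stress is σ = EαΔT = 112×10³ × 10.4×10⁻⁶ × 198 = 230.6 MPa.
Then P = σA = 230.6 × 1950 mm² = 449.7 kN, compressive.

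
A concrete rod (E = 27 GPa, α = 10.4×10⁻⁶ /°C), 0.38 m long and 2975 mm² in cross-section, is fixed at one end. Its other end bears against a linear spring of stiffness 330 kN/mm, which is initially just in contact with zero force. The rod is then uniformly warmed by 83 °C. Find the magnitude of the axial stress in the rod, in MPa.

The unrestrained thermal change is αΔT L = 10.4×10⁻⁶ × 83 × 380 = 0.328 mm.
With a force P in the spring, the elastic change of the rod is PL/(AE) and that of the spring is P/k; compatibility requires their sum to equal δ_free.
So P = δ_free / [L/(AE) + 1/k] = 0.328 / [ 380/(2975×27×10³) + 1/(330×10³) ].
P = 0.328 / 7.761×10⁻⁶ = 42260 N.
σ = P/A = 42260/2975 = 14.21 MPa.

σ ≈ 14.2 MPa (compressive)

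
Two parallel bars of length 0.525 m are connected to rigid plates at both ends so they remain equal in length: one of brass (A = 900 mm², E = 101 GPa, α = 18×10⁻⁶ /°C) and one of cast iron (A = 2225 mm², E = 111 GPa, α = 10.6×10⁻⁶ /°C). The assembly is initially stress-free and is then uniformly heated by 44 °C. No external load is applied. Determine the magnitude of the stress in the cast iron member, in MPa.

The brass has the larger α, so on heating it would change length more than the cast iron if both were free. The rigid plates force a common final length, so the brass is put into compression and the cast iron into tension, with equal and opposite forces P (no external load).
Setting the final lengths equal and cancelling L: (α₁ − α₂)ΔT = P/(A₁E₁) + P/(A₂E₂).
|α₁ − α₂|·ΔT = 7.4×10⁻⁶ × 44 = 0.0003256.
1/(A₁E₁) + 1/(A₂E₂) = 1/(900×101×10³) + 1/(2225×111×10³) = 1.505×10⁻⁸ N⁻¹.
P = 0.0003256 / 1.505×10⁻⁸ = 21630 N = 21.63 kN.
σ_{cast iron} = P/A₂ = 21630/2225 = 9.723 MPa, tensile.

σ ≈ 9.72 MPa (tensile)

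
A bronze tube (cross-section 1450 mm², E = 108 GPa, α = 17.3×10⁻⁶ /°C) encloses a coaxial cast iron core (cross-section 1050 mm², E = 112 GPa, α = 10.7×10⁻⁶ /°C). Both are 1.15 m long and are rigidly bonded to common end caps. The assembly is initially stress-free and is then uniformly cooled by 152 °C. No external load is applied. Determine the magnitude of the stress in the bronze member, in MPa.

σ ≈ 46.5 MPa (tensile)

Both members must finish at the same length. With the larger α, the bronze tends to over-contract; the plates restrain it, putting the bronze in tension and the cast iron in compression. With no external load the two internal forces are equal and opposite, magnitude P.
Setting the final lengths equal and cancelling L: (α₁ − α₂)ΔT = P/(A₁E₁) + P/(A₂E₂).
|α₁ − α₂|·ΔT = 6.6×10⁻⁶ × 152 = 0.001003.
1/(A₁E₁) + 1/(A₂E₂) = 1/(1450×108×10³) + 1/(1050×112×10³) = 1.489×10⁻⁸ N⁻¹.
So P = 0.001003 / 1.489×10⁻⁸ = 67.38 kN.
σ_{bronze} = P/A₁ = 67380/1450 = 46.47 MPa, tensile.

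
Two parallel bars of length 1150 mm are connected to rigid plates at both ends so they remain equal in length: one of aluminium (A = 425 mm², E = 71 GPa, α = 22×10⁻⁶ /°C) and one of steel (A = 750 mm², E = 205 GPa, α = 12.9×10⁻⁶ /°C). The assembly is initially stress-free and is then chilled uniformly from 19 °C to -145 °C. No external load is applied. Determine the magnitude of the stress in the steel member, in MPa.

σ ≈ 50.2 MPa (compressive)

The aluminium has the larger α, so on cooling it would change length more than the steel if both were free. The rigid plates force a common final length, so the aluminium is put into tension and the steel into compression, with equal and opposite forces P (no external load).
Equating the net (thermal + elastic) strains gives |α₁ − α₂|·ΔT = P·[1/(A₁E₁) + 1/(A₂E₂)].
|α₁ − α₂|·ΔT = 9.1×10⁻⁶ × 164 = 0.001492.
1/(A₁E₁) + 1/(A₂E₂) = 1/(425×71×10³) + 1/(750×205×10³) = 3.964×10⁻⁸ N⁻¹.
So P = 0.001492 / 3.964×10⁻⁸ = 37.64 kN.
σ_{steel} = P/A₂ = 37640/750 = 50.19 MPa, compressive.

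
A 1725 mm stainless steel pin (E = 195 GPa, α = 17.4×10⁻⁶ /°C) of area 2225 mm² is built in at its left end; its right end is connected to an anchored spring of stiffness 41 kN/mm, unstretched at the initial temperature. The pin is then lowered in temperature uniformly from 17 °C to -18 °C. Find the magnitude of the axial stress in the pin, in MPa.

σ ≈ 16.6 MPa (tensile)

If the spring were absent the pin would shorten by αΔT L = 17.4×10⁻⁶ × 35 × 1725 = 1.051 mm.
With a force P in the spring, the elastic change of the pin is PL/(AE) and that of the spring is P/k; compatibility requires their sum to equal δ_free.
P [ L/(AE) + 1/k ] = δ_free → P [ 1725/(2225×195×10³) + 1/(41×10³) ] = 1.051.
P = 1.051 / 2.837×10⁻⁵ = 37030 N.
σ = P/A = 37030/2225 = 16.64 MPa.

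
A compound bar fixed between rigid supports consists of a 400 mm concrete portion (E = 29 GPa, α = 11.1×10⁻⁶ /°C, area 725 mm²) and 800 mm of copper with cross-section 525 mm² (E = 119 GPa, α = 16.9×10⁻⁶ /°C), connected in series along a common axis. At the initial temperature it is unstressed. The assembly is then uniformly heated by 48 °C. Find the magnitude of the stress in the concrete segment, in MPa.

With the walls removed the bar would change length by δ_free = Σ αᵢΔT Lᵢ = 11.1×10⁻⁶×48×400 + 16.9×10⁻⁶×48×800 = 0.8621 mm.
The rigid supports impose zero overall length change; the single axial force P common to all segments must satisfy P Σ Lᵢ/(AᵢEᵢ) = δ_free.
The series flexibility is Σ Lᵢ/(AᵢEᵢ) = 400/(725×29×10³) + 800/(525×119×10³) = 3.183×10⁻⁵ mm/N.
So P = 0.8621 / 3.183×10⁻⁵ = 27.08 kN, compressive.
σ_{concrete} = P / A = 27080 / 725 = 37.36 MPa.

σ ≈ 37.4 MPa (compressive)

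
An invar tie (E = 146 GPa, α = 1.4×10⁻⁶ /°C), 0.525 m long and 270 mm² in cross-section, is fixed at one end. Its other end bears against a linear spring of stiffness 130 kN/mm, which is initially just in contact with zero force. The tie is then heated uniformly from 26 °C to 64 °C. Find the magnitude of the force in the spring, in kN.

P ≈ 1.33 kN

Free thermal expansion: δ_free = αΔT L = 1.4×10⁻⁶ × 38 × 525 = 0.02793 mm.
Let P be the compressive force at the spring. The tie shortens elastically by PL/(AE) and the spring compresses by P/k; together these equal δ_free.
So P = δ_free / [L/(AE) + 1/k] = 0.02793 / [ 525/(270×146×10³) + 1/(130×10³) ].
P = 0.02793 / 2.101×10⁻⁵ = 1329 N.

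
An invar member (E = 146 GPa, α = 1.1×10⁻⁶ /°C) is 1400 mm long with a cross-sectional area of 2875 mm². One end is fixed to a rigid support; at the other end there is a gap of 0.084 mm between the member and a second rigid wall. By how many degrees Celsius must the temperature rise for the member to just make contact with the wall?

The gap closes when αΔT L = 0.084 mm, since the member is still unstressed at that instant.
So ΔT = g/(αL) = 0.084/(1.1×10⁻⁶ × 1400) = 54.55 °C.

ΔT ≈ 54.5 °C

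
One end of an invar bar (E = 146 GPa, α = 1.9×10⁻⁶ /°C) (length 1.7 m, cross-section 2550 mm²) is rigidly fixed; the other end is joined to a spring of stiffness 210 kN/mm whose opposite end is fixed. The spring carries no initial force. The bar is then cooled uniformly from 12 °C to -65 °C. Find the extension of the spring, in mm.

δ ≈ 0.127 mm

If the spring were absent the bar would shorten by αΔT L = 1.9×10⁻⁶ × 77 × 1700 = 0.2487 mm.
With a force P in the spring, the elastic change of the bar is PL/(AE) and that of the spring is P/k; compatibility requires their sum to equal δ_free.
P [ L/(AE) + 1/k ] = δ_free → P [ 1700/(2550×146×10³) + 1/(210×10³) ] = 0.2487.
P = 0.2487 / 9.328×10⁻⁶ = 26660 N.
Spring extension = P/k = 26660/(210×10³) = 0.127 mm.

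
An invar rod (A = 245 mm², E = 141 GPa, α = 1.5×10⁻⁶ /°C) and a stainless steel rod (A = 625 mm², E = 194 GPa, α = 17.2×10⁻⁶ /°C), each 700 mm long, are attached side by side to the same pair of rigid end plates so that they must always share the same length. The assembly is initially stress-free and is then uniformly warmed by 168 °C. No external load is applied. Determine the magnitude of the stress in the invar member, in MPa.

σ ≈ 289 MPa (tensile)

Both members must finish at the same length. With the larger α, the stainless steel tends to over-expand; the plates restrain it, putting the stainless steel in compression and the invar in tension. With no external load the two internal forces are equal and opposite, magnitude P.
Setting the final lengths equal and cancelling L: (α₁ − α₂)ΔT = P/(A₁E₁) + P/(A₂E₂).
|α₁ − α₂|·ΔT = 15.7×10⁻⁶ × 168 = 0.002638.
1/(A₁E₁) + 1/(A₂E₂) = 1/(245×141×10³) + 1/(625×194×10³) = 3.72×10⁻⁸ N⁻¹.
So P = 0.002638 / 3.72×10⁻⁸ = 70.91 kN.
σ_{invar} = P/A₁ = 70910/245 = 289.4 MPa, tensile.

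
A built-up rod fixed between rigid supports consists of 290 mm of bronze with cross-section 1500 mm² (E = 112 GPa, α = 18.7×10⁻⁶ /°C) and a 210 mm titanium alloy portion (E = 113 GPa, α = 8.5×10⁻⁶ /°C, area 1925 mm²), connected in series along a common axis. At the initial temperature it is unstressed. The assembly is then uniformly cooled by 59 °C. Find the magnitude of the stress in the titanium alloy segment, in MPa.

σ ≈ 82.1 MPa (tensile)

With the walls removed the bar would change length by δ_free = Σ αᵢΔT Lᵢ = 18.7×10⁻⁶×59×290 + 8.5×10⁻⁶×59×210 = 0.4253 mm.
The walls prevent any net length change, so an axial force P (same in every segment) develops. Compatibility: P · Σ Lᵢ/(AᵢEᵢ) = δ_free.
Σ Lᵢ/(AᵢEᵢ) = 290/(1500×112×10³) + 210/(1925×113×10³) = 2.692×10⁻⁶ mm/N.
Hence P = δ_free / Σ(L/AE) = 0.4253/2.692×10⁻⁶ = 158 kN (tensile).
σ_{titanium alloy} = P / A = 158000 / 1925 = 82.08 MPa.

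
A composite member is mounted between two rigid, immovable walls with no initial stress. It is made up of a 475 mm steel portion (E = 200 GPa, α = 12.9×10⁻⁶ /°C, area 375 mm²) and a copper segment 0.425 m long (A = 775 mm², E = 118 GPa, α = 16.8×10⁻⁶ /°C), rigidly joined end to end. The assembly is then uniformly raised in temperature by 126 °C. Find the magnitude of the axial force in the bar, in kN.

Free thermal expansion of the whole bar: Σ αᵢΔT Lᵢ = 12.9×10⁻⁶×126×475 + 16.8×10⁻⁶×126×425 = 1.672 mm.
Since the ends are fixed, an axial force P builds up, equal in every segment, with P · Σ Lᵢ/(AᵢEᵢ) = δ_free.
The series flexibility is Σ Lᵢ/(AᵢEᵢ) = 475/(375×200×10³) + 425/(775×118×10³) = 1.098×10⁻⁵ mm/N.
Hence P = δ_free / Σ(L/AE) = 1.672/1.098×10⁻⁵ = 152.2 kN (compressive).

P ≈ 152 kN (compressive)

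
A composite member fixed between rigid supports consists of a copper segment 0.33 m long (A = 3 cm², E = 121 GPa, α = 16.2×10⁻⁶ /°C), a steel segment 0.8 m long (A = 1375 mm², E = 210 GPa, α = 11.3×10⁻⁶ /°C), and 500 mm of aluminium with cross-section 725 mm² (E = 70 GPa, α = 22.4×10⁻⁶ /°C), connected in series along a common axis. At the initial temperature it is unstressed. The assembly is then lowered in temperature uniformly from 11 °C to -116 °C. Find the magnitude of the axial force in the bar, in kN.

P ≈ 150 kN (tensile)

If the supports were absent, the total length change would be Σ αᵢΔT Lᵢ = 16.2×10⁻⁶×127×330 + 11.3×10⁻⁶×127×800 + 22.4×10⁻⁶×127×500 = 3.249 mm.
The walls prevent any net length change, so an axial force P (same in every segment) develops. Compatibility: P · Σ Lᵢ/(AᵢEᵢ) = δ_free.
Σ Lᵢ/(AᵢEᵢ) = 330/(300×121×10³) + 800/(1375×210×10³) + 500/(725×70×10³) = 2.171×10⁻⁵ mm/N.
P = 3.249 / 2.171×10⁻⁵ = 149600 N = 149.6 kN, tensile.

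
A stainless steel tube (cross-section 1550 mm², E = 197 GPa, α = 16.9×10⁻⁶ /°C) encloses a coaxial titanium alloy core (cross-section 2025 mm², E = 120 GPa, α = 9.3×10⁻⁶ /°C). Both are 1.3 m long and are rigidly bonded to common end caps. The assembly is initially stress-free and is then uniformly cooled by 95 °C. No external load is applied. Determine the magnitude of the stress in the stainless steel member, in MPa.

Both members must finish at the same length. With the larger α, the stainless steel tends to over-contract; the plates restrain it, putting the stainless steel in tension and the titanium alloy in compression. With no external load the two internal forces are equal and opposite, magnitude P.
Equating the net (thermal + elastic) strains gives |α₁ − α₂|·ΔT = P·[1/(A₁E₁) + 1/(A₂E₂)].
|α₁ − α₂|·ΔT = 7.6×10⁻⁶ × 95 = 0.000722.
1/(A₁E₁) + 1/(A₂E₂) = 1/(1550×197×10³) + 1/(2025×120×10³) = 7.39×10⁻⁹ N⁻¹.
P = 0.000722 / 7.39×10⁻⁹ = 97700 N = 97.7 kN.
σ_{stainless steel} = P/A₁ = 97700/1550 = 63.03 MPa, tensile.

σ ≈ 63 MPa (tensile)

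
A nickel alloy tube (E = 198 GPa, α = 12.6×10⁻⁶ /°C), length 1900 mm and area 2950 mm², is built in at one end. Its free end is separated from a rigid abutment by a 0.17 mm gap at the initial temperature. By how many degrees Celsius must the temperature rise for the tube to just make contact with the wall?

The gap closes when αΔT L = 0.17 mm, since the tube is still unstressed at that instant.
So ΔT = g/(αL) = 0.17/(12.6×10⁻⁶ × 1900) = 7.101 °C.

ΔT ≈ 7.1 °C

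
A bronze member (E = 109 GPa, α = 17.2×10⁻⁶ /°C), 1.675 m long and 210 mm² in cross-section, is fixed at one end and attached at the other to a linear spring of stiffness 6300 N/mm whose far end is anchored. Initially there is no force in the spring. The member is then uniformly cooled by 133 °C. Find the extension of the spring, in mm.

Free thermal contraction: δ_free = αΔT L = 17.2×10⁻⁶ × 133 × 1675 = 3.832 mm.
Let P be the tensile force in the spring. The member extends elastically by PL/(AE) and the spring stretches by P/k; together these equal δ_free.
P [ L/(AE) + 1/k ] = δ_free → P [ 1675/(210×109×10³) + 1/(6300) ] = 3.832.
P = 3.832 / 0.0002319 = 16520 N.
Spring extension = P/k = 16520/(6300) = 2.623 mm.

δ ≈ 2.62 mm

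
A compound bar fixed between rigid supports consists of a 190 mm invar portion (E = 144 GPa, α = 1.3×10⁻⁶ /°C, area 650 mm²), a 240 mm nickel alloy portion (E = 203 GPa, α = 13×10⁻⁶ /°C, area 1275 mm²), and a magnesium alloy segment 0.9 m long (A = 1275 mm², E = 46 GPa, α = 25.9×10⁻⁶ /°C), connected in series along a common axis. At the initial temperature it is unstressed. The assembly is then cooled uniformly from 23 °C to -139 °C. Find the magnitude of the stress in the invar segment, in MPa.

With the walls removed the bar would change length by δ_free = Σ αᵢΔT Lᵢ = 1.3×10⁻⁶×162×190 + 13×10⁻⁶×162×240 + 25.9×10⁻⁶×162×900 = 4.322 mm.
The rigid supports impose zero overall length change; the single axial force P common to all segments must satisfy P Σ Lᵢ/(AᵢEᵢ) = δ_free.
Σ Lᵢ/(AᵢEᵢ) = 190/(650×144×10³) + 240/(1275×203×10³) + 900/(1275×46×10³) = 1.83×10⁻⁵ mm/N.
Hence P = δ_free / Σ(L/AE) = 4.322/1.83×10⁻⁵ = 236.1 kN (tensile).
σ_{invar} = P / A = 236100 / 650 = 363.3 MPa.

σ ≈ 363 MPa (tensile)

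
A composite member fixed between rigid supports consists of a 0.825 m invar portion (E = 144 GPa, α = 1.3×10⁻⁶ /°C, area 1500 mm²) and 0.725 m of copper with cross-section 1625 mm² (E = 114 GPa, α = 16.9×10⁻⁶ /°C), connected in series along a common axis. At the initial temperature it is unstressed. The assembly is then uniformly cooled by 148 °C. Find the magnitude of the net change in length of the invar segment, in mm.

Free thermal contraction of the whole bar: Σ αᵢΔT Lᵢ = 1.3×10⁻⁶×148×825 + 16.9×10⁻⁶×148×725 = 1.972 mm.
The walls prevent any net length change, so an axial force P (same in every segment) develops. Compatibility: P · Σ Lᵢ/(AᵢEᵢ) = δ_free.
The series flexibility is Σ Lᵢ/(AᵢEᵢ) = 825/(1500×144×10³) + 725/(1625×114×10³) = 7.733×10⁻⁶ mm/N.
Hence P = δ_free / Σ(L/AE) = 1.972/7.733×10⁻⁶ = 255 kN (tensile).
For the invar segment, free thermal change = 1.3×10⁻⁶×148×825 = 0.1587 mm and elastic change from P = 255000×825/(1500×144×10³) = 0.974 mm; these oppose, so the net change is 0.815 mm (segment lengthens).

|ΔL| ≈ 0.815 mm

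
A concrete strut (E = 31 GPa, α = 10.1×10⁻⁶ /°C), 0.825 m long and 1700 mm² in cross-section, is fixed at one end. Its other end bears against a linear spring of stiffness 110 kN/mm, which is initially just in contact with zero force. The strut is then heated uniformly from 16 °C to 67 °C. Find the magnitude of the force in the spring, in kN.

P ≈ 17.2 kN

The unrestrained thermal change is αΔT L = 10.1×10⁻⁶ × 51 × 825 = 0.425 mm.
Let P be the compressive force at the spring. The strut shortens elastically by PL/(AE) and the spring compresses by P/k; together these equal δ_free.
P [ L/(AE) + 1/k ] = δ_free → P [ 825/(1700×31×10³) + 1/(110×10³) ] = 0.425.
P = 0.425 / 2.475×10⁻⁵ = 17170 N.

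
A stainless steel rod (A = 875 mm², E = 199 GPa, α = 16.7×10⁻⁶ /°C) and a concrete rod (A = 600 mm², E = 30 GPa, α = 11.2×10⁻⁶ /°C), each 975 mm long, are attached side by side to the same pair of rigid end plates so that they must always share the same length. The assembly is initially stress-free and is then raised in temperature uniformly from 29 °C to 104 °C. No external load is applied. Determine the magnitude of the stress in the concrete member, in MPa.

σ ≈ 11.2 MPa (tensile)

Both members must finish at the same length. With the larger α, the stainless steel tends to over-expand; the plates restrain it, putting the stainless steel in compression and the concrete in tension. With no external load the two internal forces are equal and opposite, magnitude P.
Setting the final lengths equal and cancelling L: (α₁ − α₂)ΔT = P/(A₁E₁) + P/(A₂E₂).
|α₁ − α₂|·ΔT = 5.5×10⁻⁶ × 75 = 0.0004125.
1/(A₁E₁) + 1/(A₂E₂) = 1/(875×199×10³) + 1/(600×30×10³) = 6.13×10⁻⁸ N⁻¹.
P = 0.0004125 / 6.13×10⁻⁸ = 6729 N = 6.729 kN.
σ_{concrete} = P/A₂ = 6729/600 = 11.22 MPa, tensile.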